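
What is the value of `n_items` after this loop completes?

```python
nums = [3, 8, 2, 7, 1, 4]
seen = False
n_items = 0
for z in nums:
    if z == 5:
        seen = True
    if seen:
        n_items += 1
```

Count elements after first 5 in [3, 8, 2, 7, 1, 4]
`n_items` takes the values: 0

Answer: 0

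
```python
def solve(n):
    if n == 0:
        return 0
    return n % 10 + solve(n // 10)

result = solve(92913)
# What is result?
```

Sum of digits of 92913: 3 + 1 + 9 + 2 + 9 = 24

Answer: 24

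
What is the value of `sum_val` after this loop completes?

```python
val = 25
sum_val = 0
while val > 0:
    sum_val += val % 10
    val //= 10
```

Sum digits of 25
`sum_val` takes the values: 0 → 5 → 7

Answer: 7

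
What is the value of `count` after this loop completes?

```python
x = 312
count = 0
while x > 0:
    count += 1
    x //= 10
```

Count digits by repeated division by 10
`count` takes the values: 0 → 1 → 2 → 3

Answer: 3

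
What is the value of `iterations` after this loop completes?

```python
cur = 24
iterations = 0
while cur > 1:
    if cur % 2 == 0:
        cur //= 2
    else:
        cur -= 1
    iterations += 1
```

Steps to reduce 24 to 1
`iterations` takes the values: 0 → 1 → 2 → 3 → 4 → 5

Answer: 5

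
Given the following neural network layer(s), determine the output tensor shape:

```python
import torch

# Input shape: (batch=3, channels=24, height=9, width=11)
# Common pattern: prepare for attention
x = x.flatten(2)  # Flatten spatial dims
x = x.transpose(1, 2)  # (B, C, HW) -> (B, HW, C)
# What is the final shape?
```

Input: (3, 24, 9, 11) -> after flatten(2): (3, 24, 99) -> Output: (3, 99, 24)

Answer: (3, 99, 24)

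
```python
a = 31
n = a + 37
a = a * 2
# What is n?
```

Trace:
`a = 31` → a = 31
`n = a + 37` → n = 68
`a = a * 2` → a = 62
So n = 68

Answer: 68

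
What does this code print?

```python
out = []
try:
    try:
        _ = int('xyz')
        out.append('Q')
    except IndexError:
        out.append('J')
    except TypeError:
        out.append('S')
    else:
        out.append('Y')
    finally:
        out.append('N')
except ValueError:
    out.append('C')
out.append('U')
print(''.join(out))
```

Execution trace: 'N' (finally) → 'C' (outer except ValueError) → 'U' (after the try/except). Output: NCU

Answer: NCU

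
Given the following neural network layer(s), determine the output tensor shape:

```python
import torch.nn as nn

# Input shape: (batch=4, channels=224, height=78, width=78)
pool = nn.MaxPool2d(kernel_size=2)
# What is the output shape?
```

Input: (4, 224, 78, 78) -> Output: (4, 224, 39, 39)

Answer: (4, 224, 39, 39)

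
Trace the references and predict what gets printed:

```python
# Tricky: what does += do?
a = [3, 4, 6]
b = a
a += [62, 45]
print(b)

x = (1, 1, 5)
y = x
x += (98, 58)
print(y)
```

Key concept: += behavior differs for mutable vs immutable.
Step by step:
`a = [3, 4, 6]` → a = [3, 4, 6]
`b = a` → b = [3, 4, 6] (same object as a)
`a += [62, 45]` → a = [3, 4, 6, 62, 45] (same object as b); b = [3, 4, 6, 62, 45] (same object as a)
`print(b)` → prints [3, 4, 6, 62, 45]
`x = (1, 1, 5)` → x = (1, 1, 5)
`y = x` → y = (1, 1, 5)
`x += (98, 58)` → x = (1, 1, 5, 98, 58)
`print(y)` → prints (1, 1, 5)

Answer:
[3, 4, 6, 62, 45]
(1, 1, 5)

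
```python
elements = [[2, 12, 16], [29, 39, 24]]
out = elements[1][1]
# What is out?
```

Trace:
`elements = [[2, 12, 16], [29, 39, 24]]` → elements = [[2, 12, 16], [29, 39, 24]]
`out = elements[1][1]` → out = 39
So out = 39

Answer: 39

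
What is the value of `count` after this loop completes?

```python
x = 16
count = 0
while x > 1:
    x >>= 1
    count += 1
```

Count right shifts until 1
`count` takes the values: 0 → 1 → 2 → 3 → 4

Answer: 4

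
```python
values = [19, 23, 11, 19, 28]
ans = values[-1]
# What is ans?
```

Trace:
`values = [19, 23, 11, 19, 28]` → values = [19, 23, 11, 19, 28]
`ans = values[-1]` → ans = 28
So ans = 28

Answer: 28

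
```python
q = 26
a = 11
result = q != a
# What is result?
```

Trace:
`q = 26` → q = 26
`a = 11` → a = 11
`result = q != a` → result = True
So result = True

Answer: True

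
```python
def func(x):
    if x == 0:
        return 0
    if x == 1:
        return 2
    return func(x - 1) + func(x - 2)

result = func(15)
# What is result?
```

Build up from base cases: func(0)=0, func(1)=2, func(2)=2, func(3)=4, func(4)=6, func(5)=10, func(6)=16, ..., func(15)=1220

Answer: 1220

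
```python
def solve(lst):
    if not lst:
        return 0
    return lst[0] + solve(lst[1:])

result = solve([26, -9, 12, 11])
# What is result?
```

26 + (-9) + 12 + 11 + 0 = 40

Answer: 40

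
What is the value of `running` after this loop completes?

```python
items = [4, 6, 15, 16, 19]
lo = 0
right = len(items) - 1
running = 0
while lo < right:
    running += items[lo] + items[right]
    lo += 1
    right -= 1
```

Sum of pairs from ends
`running` takes the values: 0 → 23 → 45

Answer: 45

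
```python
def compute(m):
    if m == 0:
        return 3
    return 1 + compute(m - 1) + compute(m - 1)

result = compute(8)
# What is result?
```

compute(m) = 1 + 2·compute(m-1), compute(0)=3. Closed form: (3+1)·2^8 - 1 = 1023.

Answer: 1023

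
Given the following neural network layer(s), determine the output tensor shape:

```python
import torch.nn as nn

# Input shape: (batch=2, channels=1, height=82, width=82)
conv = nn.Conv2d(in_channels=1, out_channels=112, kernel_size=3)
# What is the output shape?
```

Input: (2, 1, 82, 82) -> Output: (2, 112, 80, 80)

Answer: (2, 112, 80, 80)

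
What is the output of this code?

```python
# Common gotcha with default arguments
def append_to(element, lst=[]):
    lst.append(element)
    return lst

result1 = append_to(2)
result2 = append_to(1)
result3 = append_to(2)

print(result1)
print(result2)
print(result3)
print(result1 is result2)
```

Key concept: mutable default argument gotcha.
Step by step:
`result1 = append_to(2)` → result1 = [2]
`result2 = append_to(1)` → result1 = [2, 1] (same object as result2); result2 = [2, 1] (same object as result1)
`result3 = append_to(2)` → result1 = [2, 1, 2] (same object as result2, result3); result2 = [2, 1, 2] (same object as result1, result3); result3 = [2, 1, 2] (same object as result1, result2)
`print(result1)` → prints [2, 1, 2]
`print(result2)` → prints [2, 1, 2]
`print(result3)` → prints [2, 1, 2]
`print(result1 is result2)` → prints True

Answer:
[2, 1, 2]
[2, 1, 2]
[2, 1, 2]
True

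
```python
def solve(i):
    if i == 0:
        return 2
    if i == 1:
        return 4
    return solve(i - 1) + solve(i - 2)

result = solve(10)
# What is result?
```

Build up from base cases: solve(0)=2, solve(1)=4, solve(2)=6, solve(3)=10, solve(4)=16, solve(5)=26, solve(6)=42, ..., solve(10)=288

Answer: 288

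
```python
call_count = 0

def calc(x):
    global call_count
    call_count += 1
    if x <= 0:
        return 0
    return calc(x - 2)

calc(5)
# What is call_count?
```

Linear recursion stepping by 2: 4 calls from x=5 down to ≤0.

Answer: 4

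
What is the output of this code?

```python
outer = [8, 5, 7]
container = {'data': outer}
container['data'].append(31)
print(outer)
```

Key concept: dict holds reference to list.
Step by step:
`outer = [8, 5, 7]` → outer = [8, 5, 7]
`container = {'data': outer}` → container = {'data': [8, 5, 7]}
`container['data'].append(31)` → outer = [8, 5, 7, 31]; container = {'data': [8, 5, 7, 31]}
`print(outer)` → prints [8, 5, 7, 31]

Answer: [8, 5, 7, 31]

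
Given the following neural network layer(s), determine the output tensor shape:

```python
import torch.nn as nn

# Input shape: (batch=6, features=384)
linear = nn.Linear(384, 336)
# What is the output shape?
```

Input: (6, 384) -> Output: (6, 336)

Answer: (6, 336)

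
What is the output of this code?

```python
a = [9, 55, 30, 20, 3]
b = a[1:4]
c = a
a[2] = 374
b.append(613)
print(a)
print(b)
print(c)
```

Key concept: slice vs alias.
Step by step:
`a = [9, 55, 30, 20, 3]` → a = [9, 55, 30, 20, 3]
`b = a[1:4]` → b = [55, 30, 20]
`c = a` → c = [9, 55, 30, 20, 3] (same object as a)
`a[2] = 374` → a = [9, 55, 374, 20, 3] (same object as c); c = [9, 55, 374, 20, 3] (same object as a)
`b.append(613)` → b = [55, 30, 20, 613]
`print(a)` → prints [9, 55, 374, 20, 3]
`print(b)` → prints [55, 30, 20, 613]
`print(c)` → prints [9, 55, 374, 20, 3]

Answer:
[9, 55, 374, 20, 3]
[55, 30, 20, 613]
[9, 55, 374, 20, 3]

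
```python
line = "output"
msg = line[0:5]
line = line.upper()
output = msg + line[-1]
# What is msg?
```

Trace:
`line = "output"` → line = 'output'
`msg = line[0:5]` → msg = 'outpu'
`line = line.upper()` → line = 'OUTPUT'
`output = msg + line[-1]` → output = 'outpuT'
So msg = 'outpu'

Answer: 'outpu'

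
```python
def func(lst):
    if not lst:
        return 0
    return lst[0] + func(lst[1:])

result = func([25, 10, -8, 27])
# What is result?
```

25 + 10 + (-8) + 27 + 0 = 54

Answer: 54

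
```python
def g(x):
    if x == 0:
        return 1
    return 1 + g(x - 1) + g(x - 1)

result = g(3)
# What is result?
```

g(x) = 1 + 2·g(x-1), g(0)=1. Closed form: (1+1)·2^3 - 1 = 15.

Answer: 15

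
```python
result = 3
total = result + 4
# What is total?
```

Trace:
`result = 3` → result = 3
`total = result + 4` → total = 7
So total = 7

Answer: 7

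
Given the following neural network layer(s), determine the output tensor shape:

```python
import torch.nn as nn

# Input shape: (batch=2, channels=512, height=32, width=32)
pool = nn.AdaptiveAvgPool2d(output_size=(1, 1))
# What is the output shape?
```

Input: (2, 512, 32, 32) -> Output: (2, 512, 1, 1)

Answer: (2, 512, 1, 1)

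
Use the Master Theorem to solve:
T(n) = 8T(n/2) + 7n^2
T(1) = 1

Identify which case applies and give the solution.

a=8, b=2, f(n)=7n^2. log_2(8) = 3. Since c=2 < 3, Case 1 applies: T(n) = Θ(n^log_b(a)) = O(n^3).

Answer: O(n^3) - Case 1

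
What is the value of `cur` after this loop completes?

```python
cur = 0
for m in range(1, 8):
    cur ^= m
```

XOR of 1 to 7
`cur` takes the values: 0 → 1 → 3 → 0 → 4 → 1 → 7 → 0

Answer: 0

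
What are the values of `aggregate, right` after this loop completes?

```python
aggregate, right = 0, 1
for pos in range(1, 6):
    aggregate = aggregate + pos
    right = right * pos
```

Sum and factorial of 1 to 5
`aggregate, right` takes the values: (0, 1) → (1, 1) → (3, 1) → (3, 2) → (6, 2) → (6, 6) → (10, 6) → (10, 24) → (15, 24) → (15, 120)

Answer: 15, 120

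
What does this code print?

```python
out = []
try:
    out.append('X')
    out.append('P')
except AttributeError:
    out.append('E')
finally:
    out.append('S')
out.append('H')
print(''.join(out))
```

Execution trace: 'X' (try body) → 'P' (try body, no exception) → 'S' (finally) → 'H' (after the try/except). Output: XPSH

Answer: XPSH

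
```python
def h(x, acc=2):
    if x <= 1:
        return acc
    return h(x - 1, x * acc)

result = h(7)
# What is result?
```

Accumulator trace (n, acc): (7, 2) -> (6, 14) -> (5, 84) -> (4, 420) -> (3, 1680) -> (2, 5040) -> (1, 10080) -> return 10080

Answer: 10080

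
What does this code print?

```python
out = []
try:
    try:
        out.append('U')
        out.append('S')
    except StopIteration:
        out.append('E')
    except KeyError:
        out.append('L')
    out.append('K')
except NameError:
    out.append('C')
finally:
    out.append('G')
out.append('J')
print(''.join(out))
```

Execution trace: 'U' (inner try body) → 'S' (inner try body, no exception) → 'K' (try body, no exception) → 'G' (finally) → 'J' (after the try/except). Output: USKGJ

Answer: USKGJ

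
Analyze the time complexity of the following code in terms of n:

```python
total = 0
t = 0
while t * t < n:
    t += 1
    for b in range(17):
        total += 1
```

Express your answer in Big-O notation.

Each loop level contributes: √n × 1. Multiplying the contributions gives O(√n).

Answer: O(√n)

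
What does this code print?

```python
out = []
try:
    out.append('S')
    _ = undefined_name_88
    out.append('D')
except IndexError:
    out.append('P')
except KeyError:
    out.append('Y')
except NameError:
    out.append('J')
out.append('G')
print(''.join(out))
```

Execution trace: 'S' (try body) → 'J' (except NameError) → 'G' (after the try/except). Output: SJG

Answer: SJG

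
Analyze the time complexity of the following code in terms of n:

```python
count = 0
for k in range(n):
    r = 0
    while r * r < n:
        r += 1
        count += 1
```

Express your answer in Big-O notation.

Each loop level contributes: n × √n. Multiplying the contributions gives O(n√n).

Answer: O(n√n)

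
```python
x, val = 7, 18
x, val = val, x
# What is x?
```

Trace:
`x, val = 7, 18` → x = 7; val = 18
`x, val = val, x` → x = 18; val = 7
So x = 18

Answer: 18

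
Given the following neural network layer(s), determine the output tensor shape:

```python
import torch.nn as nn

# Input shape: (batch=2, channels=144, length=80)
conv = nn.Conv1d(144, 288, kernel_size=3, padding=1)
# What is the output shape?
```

Input: (2, 144, 80) -> Output: (2, 288, 80)

Answer: (2, 288, 80)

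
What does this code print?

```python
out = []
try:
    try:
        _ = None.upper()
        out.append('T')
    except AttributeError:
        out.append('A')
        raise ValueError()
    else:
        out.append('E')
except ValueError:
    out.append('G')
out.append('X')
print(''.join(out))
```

Execution trace: 'A' (inner except AttributeError) → 'G' (outer except ValueError) → 'X' (after the try/except). Output: AGX

Answer: AGX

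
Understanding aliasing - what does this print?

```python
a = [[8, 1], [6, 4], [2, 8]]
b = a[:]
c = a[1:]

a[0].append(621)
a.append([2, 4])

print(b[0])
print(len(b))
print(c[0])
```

Key concept: slice with nested mutation.
Step by step:
`a = [[8, 1], [6, 4], [2, 8]]` → a = [[8, 1], [6, 4], [2, 8]]
`b = a[:]` → b = [[8, 1], [6, 4], [2, 8]]
`c = a[1:]` → c = [[6, 4], [2, 8]]
`a[0].append(621)` → a = [[8, 1, 621], [6, 4], [2, 8]]; b = [[8, 1, 621], [6, 4], [2, 8]]
`a.append([2, 4])` → a = [[8, 1, 621], [6, 4], [2, 8], [2, 4]]
`print(b[0])` → prints [8, 1, 621]
`print(len(b))` → prints 3
`print(c[0])` → prints [6, 4]

Answer:
[8, 1, 621]
3
[6, 4]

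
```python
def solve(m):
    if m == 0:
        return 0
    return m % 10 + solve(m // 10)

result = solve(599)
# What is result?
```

Sum of digits of 599: 9 + 9 + 5 = 23

Answer: 23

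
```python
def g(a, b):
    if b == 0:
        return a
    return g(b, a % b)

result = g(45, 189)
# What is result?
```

g(45, 189) -> g(189, 45) -> g(45, 9) -> g(9, 0) -> 9

Answer: 9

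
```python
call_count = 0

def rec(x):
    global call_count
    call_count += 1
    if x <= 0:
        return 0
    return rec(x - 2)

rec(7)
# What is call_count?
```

Linear recursion stepping by 2: 5 calls from x=7 down to ≤0.

Answer: 5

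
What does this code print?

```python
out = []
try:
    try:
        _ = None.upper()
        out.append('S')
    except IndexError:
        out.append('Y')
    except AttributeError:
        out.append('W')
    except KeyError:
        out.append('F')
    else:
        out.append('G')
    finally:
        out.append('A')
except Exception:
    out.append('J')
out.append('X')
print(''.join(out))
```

Execution trace: 'W' (inner except AttributeError) → 'A' (inner finally) → 'X' (after the try/except). Output: WAX

Answer: WAX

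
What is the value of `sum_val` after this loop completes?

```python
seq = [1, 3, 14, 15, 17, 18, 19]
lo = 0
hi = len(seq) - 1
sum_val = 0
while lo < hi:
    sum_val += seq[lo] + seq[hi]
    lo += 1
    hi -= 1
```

Sum of pairs from ends
`sum_val` takes the values: 0 → 20 → 41 → 72

Answer: 72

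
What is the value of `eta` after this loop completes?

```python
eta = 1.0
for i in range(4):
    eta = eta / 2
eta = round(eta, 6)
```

Halving LR 4 times: 1 / 2^4
`eta` takes the values: 1.0 → 0.5 → 0.25 → 0.125 → 0.0625

Answer: 0.0625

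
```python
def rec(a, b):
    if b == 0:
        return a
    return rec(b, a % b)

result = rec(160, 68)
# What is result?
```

rec(160, 68) -> rec(68, 24) -> rec(24, 20) -> rec(20, 4) -> rec(4, 0) -> 4

Answer: 4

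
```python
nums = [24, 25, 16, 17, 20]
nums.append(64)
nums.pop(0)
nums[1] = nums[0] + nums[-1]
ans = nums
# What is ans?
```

Trace:
`nums = [24, 25, 16, 17, 20]` → nums = [24, 25, 16, 17, 20]
`nums.append(64)` → nums = [24, 25, 16, 17, 20, 64]
`nums.pop(0)` → nums = [25, 16, 17, 20, 64]
`nums[1] = nums[0] + nums[-1]` → nums = [25, 89, 17, 20, 64]
`ans = nums` → ans = [25, 89, 17, 20, 64]
So ans = [25, 89, 17, 20, 64]

Answer: [25, 89, 17, 20, 64]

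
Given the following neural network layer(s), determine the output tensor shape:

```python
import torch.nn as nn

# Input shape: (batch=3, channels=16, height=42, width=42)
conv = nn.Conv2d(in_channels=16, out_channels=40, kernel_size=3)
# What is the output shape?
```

Input: (3, 16, 42, 42) -> Output: (3, 40, 40, 40)

Answer: (3, 40, 40, 40)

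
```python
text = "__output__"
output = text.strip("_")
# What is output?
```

Trace:
`text = "__output__"` → text = '__output__'
`output = text.strip("_")` → output = 'output'
So output = 'output'

Answer: 'output'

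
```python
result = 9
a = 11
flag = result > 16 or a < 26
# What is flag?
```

Trace:
`result = 9` → result = 9
`a = 11` → a = 11
`flag = result > 16 or a < 26` → flag = True
So flag = True

Answer: True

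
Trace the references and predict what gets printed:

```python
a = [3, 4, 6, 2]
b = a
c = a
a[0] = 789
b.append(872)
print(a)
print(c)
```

Key concept: multiple aliases.
Step by step:
`a = [3, 4, 6, 2]` → a = [3, 4, 6, 2]
`b = a` → b = [3, 4, 6, 2] (same object as a)
`c = a` → c = [3, 4, 6, 2] (same object as a, b)
`a[0] = 789` → a = [789, 4, 6, 2] (same object as b, c); b = [789, 4, 6, 2] (same object as a, c); c = [789, 4, 6, 2] (same object as a, b)
`b.append(872)` → a = [789, 4, 6, 2, 872] (same object as b, c); b = [789, 4, 6, 2, 872] (same object as a, c); c = [789, 4, 6, 2, 872] (same object as a, b)
`print(a)` → prints [789, 4, 6, 2, 872]
`print(c)` → prints [789, 4, 6, 2, 872]

Answer:
[789, 4, 6, 2, 872]
[789, 4, 6, 2, 872]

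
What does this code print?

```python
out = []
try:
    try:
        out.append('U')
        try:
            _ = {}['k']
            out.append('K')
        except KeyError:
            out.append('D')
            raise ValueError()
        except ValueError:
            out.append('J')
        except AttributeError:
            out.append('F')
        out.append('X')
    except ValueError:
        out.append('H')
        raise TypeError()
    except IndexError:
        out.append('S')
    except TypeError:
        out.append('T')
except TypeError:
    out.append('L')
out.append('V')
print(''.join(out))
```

Execution trace: 'U' (try body) → 'D' (inner except KeyError) → 'H' (except ValueError) → 'L' (outer except TypeError) → 'V' (after the try/except). Output: UDHLV

Answer: UDHLV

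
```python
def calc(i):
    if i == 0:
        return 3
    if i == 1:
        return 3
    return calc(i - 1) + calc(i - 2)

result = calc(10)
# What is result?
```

Build up from base cases: calc(0)=3, calc(1)=3, calc(2)=6, calc(3)=9, calc(4)=15, calc(5)=24, calc(6)=39, ..., calc(10)=267

Answer: 267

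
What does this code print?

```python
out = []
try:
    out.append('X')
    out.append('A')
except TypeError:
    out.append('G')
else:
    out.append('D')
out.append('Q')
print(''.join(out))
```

Execution trace: 'X' (try body) → 'A' (try body, no exception) → 'D' (else) → 'Q' (after the try/except). Output: XADQ

Answer: XADQ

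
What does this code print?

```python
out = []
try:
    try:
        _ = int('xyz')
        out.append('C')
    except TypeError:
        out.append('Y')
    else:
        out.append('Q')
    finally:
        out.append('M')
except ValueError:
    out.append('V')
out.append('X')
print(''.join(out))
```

Execution trace: 'M' (finally) → 'V' (outer except ValueError) → 'X' (after the try/except). Output: MVX

Answer: MVX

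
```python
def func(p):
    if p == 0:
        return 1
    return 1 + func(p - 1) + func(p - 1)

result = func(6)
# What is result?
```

func(p) = 1 + 2·func(p-1), func(0)=1. Closed form: (1+1)·2^6 - 1 = 127.

Answer: 127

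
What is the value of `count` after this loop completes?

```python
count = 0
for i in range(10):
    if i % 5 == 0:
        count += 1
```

Count numbers divisible by 5 in range(10)
`count` takes the values: 0 → 1 → 2

Answer: 2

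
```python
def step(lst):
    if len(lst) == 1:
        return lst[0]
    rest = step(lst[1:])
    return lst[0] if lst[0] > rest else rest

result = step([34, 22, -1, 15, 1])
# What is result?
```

Recursive max over [34, 22, -1, 15, 1] = 34

Answer: 34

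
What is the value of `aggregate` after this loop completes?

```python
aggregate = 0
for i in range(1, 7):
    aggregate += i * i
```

Sum of squares 1² to 6² = 91
`aggregate` takes the values: 0 → 1 → 5 → 14 → 30 → 55 → 91

Answer: 91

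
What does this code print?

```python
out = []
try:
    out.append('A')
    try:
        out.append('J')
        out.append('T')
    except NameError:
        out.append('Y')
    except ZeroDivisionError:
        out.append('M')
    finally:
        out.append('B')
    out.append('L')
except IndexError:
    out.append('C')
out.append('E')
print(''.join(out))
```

Execution trace: 'A' (try body) → 'J' (inner try body) → 'T' (inner try body, no exception) → 'B' (inner finally) → 'L' (try body, no exception) → 'E' (after the try/except). Output: AJTBLE

Answer: AJTBLE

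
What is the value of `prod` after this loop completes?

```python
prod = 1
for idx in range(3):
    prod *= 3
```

3^3 = 27
`prod` takes the values: 1 → 3 → 9 → 27

Answer: 27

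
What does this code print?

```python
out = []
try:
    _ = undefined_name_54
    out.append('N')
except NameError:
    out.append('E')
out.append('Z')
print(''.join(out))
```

Execution trace: 'E' (except NameError) → 'Z' (after the try/except). Output: EZ

Answer: EZ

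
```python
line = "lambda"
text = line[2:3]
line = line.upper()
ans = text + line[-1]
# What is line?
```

Trace:
`line = "lambda"` → line = 'lambda'
`text = line[2:3]` → text = 'm'
`line = line.upper()` → line = 'LAMBDA'
`ans = text + line[-1]` → ans = 'mA'
So line = 'LAMBDA'

Answer: 'LAMBDA'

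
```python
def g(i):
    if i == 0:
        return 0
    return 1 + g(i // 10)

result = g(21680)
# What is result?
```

Count of digits of 21680: 5

Answer: 5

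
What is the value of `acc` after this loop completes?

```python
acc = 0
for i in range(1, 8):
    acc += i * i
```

Sum of squares 1² to 7² = 140
`acc` takes the values: 0 → 1 → 5 → 14 → 30 → 55 → 91 → 140

Answer: 140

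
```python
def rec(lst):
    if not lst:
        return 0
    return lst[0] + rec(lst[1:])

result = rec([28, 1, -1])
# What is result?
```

28 + 1 + (-1) + 0 = 28

Answer: 28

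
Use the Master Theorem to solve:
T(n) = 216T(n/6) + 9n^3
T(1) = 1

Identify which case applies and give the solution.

a=216, b=6, f(n)=9n^3. log_6(216) = 3. Since c=3 = 3, Case 2 applies: T(n) = Θ(n^log_b(a) · log n) = O(n^3 log n).

Answer: O(n^3 log n) - Case 2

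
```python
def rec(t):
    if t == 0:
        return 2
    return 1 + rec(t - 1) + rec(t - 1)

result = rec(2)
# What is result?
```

rec(t) = 1 + 2·rec(t-1), rec(0)=2. Closed form: (2+1)·2^2 - 1 = 11.

Answer: 11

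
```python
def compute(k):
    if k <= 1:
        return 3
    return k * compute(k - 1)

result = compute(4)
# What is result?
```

compute(4) = 4 * 3 * 2 * 3 = 72

Answer: 72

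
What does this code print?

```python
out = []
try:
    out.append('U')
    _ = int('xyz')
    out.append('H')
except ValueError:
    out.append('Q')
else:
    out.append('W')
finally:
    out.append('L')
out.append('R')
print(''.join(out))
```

Execution trace: 'U' (try body) → 'Q' (except ValueError) → 'L' (finally) → 'R' (after the try/except). Output: UQLR

Answer: UQLR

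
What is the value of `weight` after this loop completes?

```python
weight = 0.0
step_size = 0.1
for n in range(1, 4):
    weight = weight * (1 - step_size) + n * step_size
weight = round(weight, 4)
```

Moving average with lr=0.1
`weight` takes the values: 0.0 → 0.1 → 0.29 → 0.561

Answer: 0.561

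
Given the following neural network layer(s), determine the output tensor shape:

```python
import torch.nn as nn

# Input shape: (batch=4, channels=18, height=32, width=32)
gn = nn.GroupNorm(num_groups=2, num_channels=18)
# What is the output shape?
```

Input: (4, 18, 32, 32) -> Output: (4, 18, 32, 32)

Answer: (4, 18, 32, 32)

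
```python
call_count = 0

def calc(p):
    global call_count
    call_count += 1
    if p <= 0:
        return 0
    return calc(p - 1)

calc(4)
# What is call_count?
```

Linear recursion stepping by 1: 5 calls from p=4 down to ≤0.

Answer: 5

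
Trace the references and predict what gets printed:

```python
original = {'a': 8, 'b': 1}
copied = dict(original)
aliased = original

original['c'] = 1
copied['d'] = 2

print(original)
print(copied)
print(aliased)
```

Key concept: dict() creates copy, assignment creates alias.
Step by step:
`original = {'a': 8, 'b': 1}` → original = {'a': 8, 'b': 1}
`copied = dict(original)` → copied = {'a': 8, 'b': 1}
`aliased = original` → aliased = {'a': 8, 'b': 1} (same object as original)
`original['c'] = 1` → original = {'a': 8, 'b': 1, 'c': 1} (same object as aliased); aliased = {'a': 8, 'b': 1, 'c': 1} (same object as original)
`copied['d'] = 2` → copied = {'a': 8, 'b': 1, 'd': 2}
`print(original)` → prints {'a': 8, 'b': 1, 'c': 1}
`print(copied)` → prints {'a': 8, 'b': 1, 'd': 2}
`print(aliased)` → prints {'a': 8, 'b': 1, 'c': 1}

Answer:
{'a': 8, 'b': 1, 'c': 1}
{'a': 8, 'b': 1, 'd': 2}
{'a': 8, 'b': 1, 'c': 1}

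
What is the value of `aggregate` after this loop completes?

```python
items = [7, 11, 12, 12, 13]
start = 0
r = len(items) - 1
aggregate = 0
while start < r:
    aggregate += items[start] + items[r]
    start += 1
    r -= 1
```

Sum of pairs from ends
`aggregate` takes the values: 0 → 20 → 43

Answer: 43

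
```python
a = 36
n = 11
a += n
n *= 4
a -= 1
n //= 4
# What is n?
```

Trace:
`a = 36` → a = 36
`n = 11` → n = 11
`a += n` → a = 47
`n *= 4` → n = 44
`a -= 1` → a = 46
`n //= 4` → n = 11
So n = 11

Answer: 11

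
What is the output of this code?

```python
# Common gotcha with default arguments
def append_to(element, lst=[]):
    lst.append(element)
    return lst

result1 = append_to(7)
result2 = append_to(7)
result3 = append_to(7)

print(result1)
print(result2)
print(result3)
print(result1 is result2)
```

Key concept: mutable default argument gotcha.
Step by step:
`result1 = append_to(7)` → result1 = [7]
`result2 = append_to(7)` → result1 = [7, 7] (same object as result2); result2 = [7, 7] (same object as result1)
`result3 = append_to(7)` → result1 = [7, 7, 7] (same object as result2, result3); result2 = [7, 7, 7] (same object as result1, result3); result3 = [7, 7, 7] (same object as result1, result2)
`print(result1)` → prints [7, 7, 7]
`print(result2)` → prints [7, 7, 7]
`print(result3)` → prints [7, 7, 7]
`print(result1 is result2)` → prints True

Answer:
[7, 7, 7]
[7, 7, 7]
[7, 7, 7]
True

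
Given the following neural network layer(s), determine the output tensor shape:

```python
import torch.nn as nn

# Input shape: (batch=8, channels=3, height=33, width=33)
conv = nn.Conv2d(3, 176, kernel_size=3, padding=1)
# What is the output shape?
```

Input: (8, 3, 33, 33) -> Output: (8, 176, 33, 33)

Answer: (8, 176, 33, 33)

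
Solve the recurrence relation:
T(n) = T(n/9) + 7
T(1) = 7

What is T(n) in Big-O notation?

Each step divides n by 9 and adds 7. After log_9(n) steps we reach T(1)=7. So T(n) = 7·log_9(n) + 7 = O(log n).

Answer: O(log n)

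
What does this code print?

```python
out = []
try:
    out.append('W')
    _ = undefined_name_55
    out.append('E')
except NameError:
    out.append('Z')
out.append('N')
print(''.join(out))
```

Execution trace: 'W' (try body) → 'Z' (except NameError) → 'N' (after the try/except). Output: WZN

Answer: WZN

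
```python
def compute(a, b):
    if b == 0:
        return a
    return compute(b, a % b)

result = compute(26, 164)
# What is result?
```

compute(26, 164) -> compute(164, 26) -> compute(26, 8) -> compute(8, 2) -> compute(2, 0) -> 2

Answer: 2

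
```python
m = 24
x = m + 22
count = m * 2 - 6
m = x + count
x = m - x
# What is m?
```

Trace:
`m = 24` → m = 24
`x = m + 22` → x = 46
`count = m * 2 - 6` → count = 42
`m = x + count` → m = 88
`x = m - x` → x = 42
So m = 88

Answer: 88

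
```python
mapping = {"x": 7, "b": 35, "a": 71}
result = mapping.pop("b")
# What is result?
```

Trace:
`mapping = {"x": 7, "b": 35, "a": 71}` → mapping = {'x': 7, 'b': 35, 'a': 71}
`result = mapping.pop("b")` → mapping = {'x': 7, 'a': 71}; result = 35
So result = 35

Answer: 35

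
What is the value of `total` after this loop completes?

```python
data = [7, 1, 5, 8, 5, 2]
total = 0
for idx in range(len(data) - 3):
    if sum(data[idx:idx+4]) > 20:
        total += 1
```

Count windows with sum > 20
`total` takes the values: 0 → 1

Answer: 1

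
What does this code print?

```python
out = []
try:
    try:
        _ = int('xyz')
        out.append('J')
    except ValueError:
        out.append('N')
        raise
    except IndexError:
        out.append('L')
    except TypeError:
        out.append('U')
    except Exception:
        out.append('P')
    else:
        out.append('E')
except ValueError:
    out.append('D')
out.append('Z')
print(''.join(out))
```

Execution trace: 'N' (inner except ValueError) → 'D' (outer except ValueError) → 'Z' (after the try/except). Output: NDZ

Answer: NDZ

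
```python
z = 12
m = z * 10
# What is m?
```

Trace:
`z = 12` → z = 12
`m = z * 10` → m = 120
So m = 120

Answer: 120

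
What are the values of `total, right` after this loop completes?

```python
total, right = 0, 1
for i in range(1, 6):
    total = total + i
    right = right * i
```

Sum and factorial of 1 to 5
`total, right` takes the values: (0, 1) → (1, 1) → (3, 1) → (3, 2) → (6, 2) → (6, 6) → (10, 6) → (10, 24) → (15, 24) → (15, 120)

Answer: 15, 120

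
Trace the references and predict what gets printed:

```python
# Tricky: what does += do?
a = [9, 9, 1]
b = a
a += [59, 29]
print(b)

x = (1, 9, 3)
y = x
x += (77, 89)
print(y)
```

Key concept: += behavior differs for mutable vs immutable.
Step by step:
`a = [9, 9, 1]` → a = [9, 9, 1]
`b = a` → b = [9, 9, 1] (same object as a)
`a += [59, 29]` → a = [9, 9, 1, 59, 29] (same object as b); b = [9, 9, 1, 59, 29] (same object as a)
`print(b)` → prints [9, 9, 1, 59, 29]
`x = (1, 9, 3)` → x = (1, 9, 3)
`y = x` → y = (1, 9, 3)
`x += (77, 89)` → x = (1, 9, 3, 77, 89)
`print(y)` → prints (1, 9, 3)

Answer:
[9, 9, 1, 59, 29]
(1, 9, 3)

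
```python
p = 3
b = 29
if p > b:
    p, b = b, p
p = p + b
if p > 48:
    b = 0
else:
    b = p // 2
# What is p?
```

Trace:
`p = 3` → p = 3
`b = 29` → b = 29
`if p > b: ...` → p > b is False → no variable changes
`p = p + b` → p = 32
`if p > 48: ...` → p > 48 is False, take else branch → b = 16
So p = 32

Answer: 32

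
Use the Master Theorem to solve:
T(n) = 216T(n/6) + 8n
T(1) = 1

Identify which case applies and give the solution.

a=216, b=6, f(n)=8n. log_6(216) = 3. Since c=1 < 3, Case 1 applies: T(n) = Θ(n^log_b(a)) = O(n^3).

Answer: O(n^3) - Case 1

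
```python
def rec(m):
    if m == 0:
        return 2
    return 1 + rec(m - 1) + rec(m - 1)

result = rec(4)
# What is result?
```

rec(m) = 1 + 2·rec(m-1), rec(0)=2. Closed form: (2+1)·2^4 - 1 = 47.

Answer: 47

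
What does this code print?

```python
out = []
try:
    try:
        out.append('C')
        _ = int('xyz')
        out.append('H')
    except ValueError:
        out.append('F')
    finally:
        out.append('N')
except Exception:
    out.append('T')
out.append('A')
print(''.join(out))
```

Execution trace: 'C' (inner try body) → 'F' (inner except ValueError) → 'N' (inner finally) → 'A' (after the try/except). Output: CFNA

Answer: CFNA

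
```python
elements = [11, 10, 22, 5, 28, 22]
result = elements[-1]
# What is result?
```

Trace:
`elements = [11, 10, 22, 5, 28, 22]` → elements = [11, 10, 22, 5, 28, 22]
`result = elements[-1]` → result = 22
So result = 22

Answer: 22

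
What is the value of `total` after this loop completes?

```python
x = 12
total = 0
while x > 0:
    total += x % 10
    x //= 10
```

Sum digits of 12
`total` takes the values: 0 → 2 → 3

Answer: 3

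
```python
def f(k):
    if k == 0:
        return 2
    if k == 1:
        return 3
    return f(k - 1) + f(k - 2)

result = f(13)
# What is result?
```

Build up from base cases: f(0)=2, f(1)=3, f(2)=5, f(3)=8, f(4)=13, f(5)=21, f(6)=34, ..., f(13)=987

Answer: 987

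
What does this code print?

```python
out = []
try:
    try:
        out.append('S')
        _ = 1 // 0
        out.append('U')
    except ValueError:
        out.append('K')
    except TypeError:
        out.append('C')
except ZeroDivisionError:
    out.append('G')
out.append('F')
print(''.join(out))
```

Execution trace: 'S' (try body) → 'G' (outer except ZeroDivisionError) → 'F' (after the try/except). Output: SGF

Answer: SGF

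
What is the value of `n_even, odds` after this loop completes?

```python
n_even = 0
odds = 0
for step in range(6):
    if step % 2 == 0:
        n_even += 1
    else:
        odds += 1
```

Count evens and odds in range(6)
`n_even, odds` takes the values: (0, 0) → (1, 0) → (1, 1) → (2, 1) → (2, 2) → (3, 2) → (3, 3)

Answer: 3, 3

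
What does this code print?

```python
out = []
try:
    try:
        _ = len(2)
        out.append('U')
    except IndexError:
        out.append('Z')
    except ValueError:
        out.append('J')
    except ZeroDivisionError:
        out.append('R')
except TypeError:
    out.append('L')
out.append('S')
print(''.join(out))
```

Execution trace: 'L' (outer except TypeError) → 'S' (after the try/except). Output: LS

Answer: LS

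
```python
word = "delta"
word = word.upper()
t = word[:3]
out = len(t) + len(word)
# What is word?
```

Trace:
`word = "delta"` → word = 'delta'
`word = word.upper()` → word = 'DELTA'
`t = word[:3]` → t = 'DEL'
`out = len(t) + len(word)` → out = 8
So word = 'DELTA'

Answer: 'DELTA'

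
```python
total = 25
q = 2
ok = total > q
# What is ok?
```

Trace:
`total = 25` → total = 25
`q = 2` → q = 2
`ok = total > q` → ok = True
So ok = True

Answer: True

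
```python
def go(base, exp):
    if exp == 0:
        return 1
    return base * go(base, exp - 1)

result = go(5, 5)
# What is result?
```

go(5, 5) = 5 * 5 * 5 * 5 * 5 = 3125

Answer: 3125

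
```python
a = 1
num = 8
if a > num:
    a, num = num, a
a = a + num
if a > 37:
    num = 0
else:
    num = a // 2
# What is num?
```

Trace:
`a = 1` → a = 1
`num = 8` → num = 8
`if a > num: ...` → a > num is False → no variable changes
`a = a + num` → a = 9
`if a > 37: ...` → a > 37 is False, take else branch → num = 4
So num = 4

Answer: 4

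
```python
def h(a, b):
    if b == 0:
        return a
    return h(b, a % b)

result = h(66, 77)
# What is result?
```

h(66, 77) -> h(77, 66) -> h(66, 11) -> h(11, 0) -> 11

Answer: 11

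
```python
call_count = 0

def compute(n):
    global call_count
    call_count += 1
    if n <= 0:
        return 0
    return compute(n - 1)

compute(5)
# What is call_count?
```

Linear recursion stepping by 1: 6 calls from n=5 down to ≤0.

Answer: 6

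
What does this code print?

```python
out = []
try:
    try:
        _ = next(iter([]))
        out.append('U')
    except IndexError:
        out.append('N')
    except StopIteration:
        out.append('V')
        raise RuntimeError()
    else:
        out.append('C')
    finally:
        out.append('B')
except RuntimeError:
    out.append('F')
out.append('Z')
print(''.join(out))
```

Execution trace: 'V' (inner except StopIteration) → 'B' (inner finally) → 'F' (outer except RuntimeError) → 'Z' (after the try/except). Output: VBFZ

Answer: VBFZ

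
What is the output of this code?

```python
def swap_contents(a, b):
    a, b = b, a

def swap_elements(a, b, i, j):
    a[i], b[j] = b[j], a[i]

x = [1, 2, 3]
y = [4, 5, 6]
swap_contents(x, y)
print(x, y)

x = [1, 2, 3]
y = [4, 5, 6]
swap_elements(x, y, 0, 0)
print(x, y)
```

Key concept: parameter rebinding vs mutation.
Step by step:
`x = [1, 2, 3]` → x = [1, 2, 3]
`y = [4, 5, 6]` → y = [4, 5, 6]
`swap_contents(x, y)` → no visible change to tracked variables
`print(x, y)` → prints [1, 2, 3] [4, 5, 6]
`x = [1, 2, 3]` → x = [1, 2, 3]
`y = [4, 5, 6]` → y = [4, 5, 6]
`swap_elements(x, y, 0, 0)` → x = [4, 2, 3]; y = [1, 5, 6]
`print(x, y)` → prints [4, 2, 3] [1, 5, 6]

Answer:
[1, 2, 3] [4, 5, 6]
[4, 2, 3] [1, 5, 6]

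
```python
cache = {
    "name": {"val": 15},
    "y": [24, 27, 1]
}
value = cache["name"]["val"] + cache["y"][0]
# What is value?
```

Trace:
`cache = { ...` → cache = {'name': {'val': 15}, 'y': [24, 27, 1]}
`value = cache["name"]["val"] + cache["y"][0]` → value = 39
So value = 39

Answer: 39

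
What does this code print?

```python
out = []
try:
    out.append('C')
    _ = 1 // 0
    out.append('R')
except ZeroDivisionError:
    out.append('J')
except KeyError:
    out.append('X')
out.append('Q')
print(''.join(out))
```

Execution trace: 'C' (try body) → 'J' (except ZeroDivisionError) → 'Q' (after the try/except). Output: CJQ

Answer: CJQ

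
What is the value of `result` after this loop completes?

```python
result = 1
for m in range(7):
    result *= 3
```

3^7 = 2187
`result` takes the values: 1 → 3 → 9 → 27 → 81 → 243 → 729 → 2187

Answer: 2187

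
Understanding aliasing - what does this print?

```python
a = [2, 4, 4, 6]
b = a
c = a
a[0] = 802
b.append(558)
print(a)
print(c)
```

Key concept: multiple aliases.
Step by step:
`a = [2, 4, 4, 6]` → a = [2, 4, 4, 6]
`b = a` → b = [2, 4, 4, 6] (same object as a)
`c = a` → c = [2, 4, 4, 6] (same object as a, b)
`a[0] = 802` → a = [802, 4, 4, 6] (same object as b, c); b = [802, 4, 4, 6] (same object as a, c); c = [802, 4, 4, 6] (same object as a, b)
`b.append(558)` → a = [802, 4, 4, 6, 558] (same object as b, c); b = [802, 4, 4, 6, 558] (same object as a, c); c = [802, 4, 4, 6, 558] (same object as a, b)
`print(a)` → prints [802, 4, 4, 6, 558]
`print(c)` → prints [802, 4, 4, 6, 558]

Answer:
[802, 4, 4, 6, 558]
[802, 4, 4, 6, 558]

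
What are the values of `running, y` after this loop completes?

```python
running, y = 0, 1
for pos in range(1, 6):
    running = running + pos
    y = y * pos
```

Sum and factorial of 1 to 5
`running, y` takes the values: (0, 1) → (1, 1) → (3, 1) → (3, 2) → (6, 2) → (6, 6) → (10, 6) → (10, 24) → (15, 24) → (15, 120)

Answer: 15, 120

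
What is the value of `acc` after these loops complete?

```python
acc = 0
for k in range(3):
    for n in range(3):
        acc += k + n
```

Sum of all k+n for k,n in 3x3
`acc` takes the values: 0 → 1 → 3 → 4 → 6 → 9 → 11 → 14 → 18

Answer: 18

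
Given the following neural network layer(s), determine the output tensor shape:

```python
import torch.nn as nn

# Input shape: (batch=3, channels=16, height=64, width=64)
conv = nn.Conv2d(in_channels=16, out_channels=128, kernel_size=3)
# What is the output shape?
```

Input: (3, 16, 64, 64) -> Output: (3, 128, 62, 62)

Answer: (3, 128, 62, 62)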